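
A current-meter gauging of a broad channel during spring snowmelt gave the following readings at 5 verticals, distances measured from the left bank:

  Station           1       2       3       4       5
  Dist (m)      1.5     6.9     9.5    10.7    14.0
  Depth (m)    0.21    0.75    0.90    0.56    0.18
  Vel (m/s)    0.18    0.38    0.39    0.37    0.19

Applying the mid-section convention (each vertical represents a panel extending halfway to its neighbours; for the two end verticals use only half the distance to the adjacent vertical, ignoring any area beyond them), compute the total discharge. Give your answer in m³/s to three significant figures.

w_1 = (6.9 − 1.5)/2 = 2.7 m; q_1 = 0.18 × 0.21 × 2.7 = 0.1021 m³/s
w_2 = (9.5 − 1.5)/2 = 4 m; q_2 = 0.38 × 0.75 × 4 = 1.140 m³/s
w_3 = (10.7 − 6.9)/2 = 1.9 m; q_3 = 0.39 × 0.90 × 1.9 = 0.6669 m³/s
w_4 = (14.0 − 9.5)/2 = 2.25 m; q_4 = 0.37 × 0.56 × 2.25 = 0.4662 m³/s
w_5 = (14.0 − 10.7)/2 = 1.65 m; q_5 = 0.19 × 0.18 × 1.65 = 0.05643 m³/s
Q = Σ qᵢ = 2.432 m³/s

2.43 m³/s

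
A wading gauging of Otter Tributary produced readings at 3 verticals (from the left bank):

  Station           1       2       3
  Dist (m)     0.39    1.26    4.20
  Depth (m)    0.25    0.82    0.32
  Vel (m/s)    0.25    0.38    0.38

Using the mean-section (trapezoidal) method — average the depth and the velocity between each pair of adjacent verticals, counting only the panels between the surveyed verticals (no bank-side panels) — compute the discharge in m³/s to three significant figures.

Panel 1-2: Δb = 0.87 m, d̄ = (0.25+0.82)/2 = 0.535, v̄ = (0.25+0.38)/2 = 0.315 → q = 0.87×0.535×0.315 = 0.1466 m³/s
Panel 2-3: Δb = 2.94 m, d̄ = (0.82+0.32)/2 = 0.57, v̄ = (0.38+0.38)/2 = 0.38 → q = 2.94×0.57×0.38 = 0.6368 m³/s
Q = Σ q = 0.7834 m³/s

0.783 m³/s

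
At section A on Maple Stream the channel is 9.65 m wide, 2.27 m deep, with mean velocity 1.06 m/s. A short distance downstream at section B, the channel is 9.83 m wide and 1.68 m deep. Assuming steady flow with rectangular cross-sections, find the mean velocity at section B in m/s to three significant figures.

Q = A₁V₁ = (9.65×2.27) × 1.06 = 23.22 m³/s
A₂ = 9.83 × 1.68 = 16.51 m²
V₂ = Q/A₂ = 23.22/16.51 = 1.406 m/s

1.41 m/s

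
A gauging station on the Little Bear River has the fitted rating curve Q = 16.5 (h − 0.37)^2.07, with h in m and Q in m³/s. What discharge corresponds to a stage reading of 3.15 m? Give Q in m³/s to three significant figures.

137 m³/s

Q = 16.5 × (3.15 − 0.37)^2.07 = 16.5 × 2.78^2.07 = 137.0 m³/s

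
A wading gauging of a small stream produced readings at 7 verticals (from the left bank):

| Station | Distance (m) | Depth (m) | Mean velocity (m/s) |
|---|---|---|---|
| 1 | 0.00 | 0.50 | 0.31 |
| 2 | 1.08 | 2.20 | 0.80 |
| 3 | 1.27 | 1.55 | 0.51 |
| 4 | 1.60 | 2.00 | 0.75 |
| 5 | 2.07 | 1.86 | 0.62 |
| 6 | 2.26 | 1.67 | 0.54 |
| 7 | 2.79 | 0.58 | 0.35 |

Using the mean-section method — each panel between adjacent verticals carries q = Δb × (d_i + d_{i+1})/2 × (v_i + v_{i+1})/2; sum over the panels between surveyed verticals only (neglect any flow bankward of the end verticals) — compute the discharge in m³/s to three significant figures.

Panel 1-2: Δb = 1.08 m, d̄ = (0.50+2.20)/2 = 1.35, v̄ = (0.31+0.80)/2 = 0.555 → q = 1.08×1.35×0.555 = 0.8092 m³/s
Panel 2-3: Δb = 0.19 m, d̄ = (2.20+1.55)/2 = 1.875, v̄ = (0.80+0.51)/2 = 0.655 → q = 0.19×1.875×0.655 = 0.2333 m³/s
Panel 3-4: Δb = 0.33 m, d̄ = (1.55+2.00)/2 = 1.775, v̄ = (0.51+0.75)/2 = 0.63 → q = 0.33×1.775×0.63 = 0.3690 m³/s
Panel 4-5: Δb = 0.47 m, d̄ = (2.00+1.86)/2 = 1.93, v̄ = (0.75+0.62)/2 = 0.685 → q = 0.47×1.93×0.685 = 0.6214 m³/s
Panel 5-6: Δb = 0.19 m, d̄ = (1.86+1.67)/2 = 1.765, v̄ = (0.62+0.54)/2 = 0.58 → q = 0.19×1.765×0.58 = 0.1945 m³/s
Panel 6-7: Δb = 0.53 m, d̄ = (1.67+0.58)/2 = 1.125, v̄ = (0.54+0.35)/2 = 0.445 → q = 0.53×1.125×0.445 = 0.2653 m³/s
Q = Σ q = 2.493 m³/s

2.49 m³/s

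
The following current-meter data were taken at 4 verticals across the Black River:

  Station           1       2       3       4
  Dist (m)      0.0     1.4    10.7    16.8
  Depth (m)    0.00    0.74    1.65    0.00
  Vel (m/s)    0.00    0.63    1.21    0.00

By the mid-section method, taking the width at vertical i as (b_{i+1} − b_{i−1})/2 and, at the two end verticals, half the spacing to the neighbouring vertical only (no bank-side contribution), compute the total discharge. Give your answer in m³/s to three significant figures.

w_2 = (10.7 − 0.0)/2 = 5.35 m; q_2 = 0.63 × 0.74 × 5.35 = 2.494 m³/s
w_3 = (16.8 − 1.4)/2 = 7.7 m; q_3 = 1.21 × 1.65 × 7.7 = 15.37 m³/s
Stations 1, 4 contribute zero (depth or velocity is 0).
Q = Σ qᵢ = 17.87 m³/s

17.9 m³/s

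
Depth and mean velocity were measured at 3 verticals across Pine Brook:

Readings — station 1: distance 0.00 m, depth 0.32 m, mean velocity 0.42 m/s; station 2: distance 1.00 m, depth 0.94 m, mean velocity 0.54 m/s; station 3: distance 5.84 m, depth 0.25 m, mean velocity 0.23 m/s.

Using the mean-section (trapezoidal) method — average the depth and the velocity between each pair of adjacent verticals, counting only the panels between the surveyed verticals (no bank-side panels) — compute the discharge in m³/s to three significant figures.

Panel 1-2: Δb = 1 m, d̄ = (0.32+0.94)/2 = 0.63, v̄ = (0.42+0.54)/2 = 0.48 → q = 1×0.63×0.48 = 0.3024 m³/s
Panel 2-3: Δb = 4.84 m, d̄ = (0.94+0.25)/2 = 0.595, v̄ = (0.54+0.23)/2 = 0.385 → q = 4.84×0.595×0.385 = 1.109 m³/s
Q = Σ q = 1.411 m³/s

1.41 m³/s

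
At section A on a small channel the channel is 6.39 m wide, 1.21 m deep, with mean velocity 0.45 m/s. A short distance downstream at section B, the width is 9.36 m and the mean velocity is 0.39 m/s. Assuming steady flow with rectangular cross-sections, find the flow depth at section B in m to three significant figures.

0.953 m

Q = A₁V₁ = (6.39×1.21) × 0.45 = 3.479 m³/s
d₂ = Q/(b₂ V₂) = 3.479/(9.36×0.39) = 0.9531 m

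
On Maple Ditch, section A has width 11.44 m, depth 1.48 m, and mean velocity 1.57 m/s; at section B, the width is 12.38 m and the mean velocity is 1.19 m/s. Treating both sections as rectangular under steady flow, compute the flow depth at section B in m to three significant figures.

Q = A₁V₁ = (11.44×1.48) × 1.57 = 26.58 m³/s
d₂ = Q/(b₂ V₂) = 26.58/(12.38×1.19) = 1.804 m

1.80 m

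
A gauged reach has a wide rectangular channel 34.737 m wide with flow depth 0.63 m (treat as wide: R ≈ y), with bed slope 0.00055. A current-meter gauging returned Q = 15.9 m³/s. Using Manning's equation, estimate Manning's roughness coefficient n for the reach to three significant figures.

A = b·y = 34.737 × 0.63 = 21.88 m²
Wide channel: R ≈ y = 0.63 m
n = (1/Q)·A·R^(2/3)·S^(1/2) = (1/15.9) × 21.88 × 0.7349 × 0.02345 = 0.02372

0.0237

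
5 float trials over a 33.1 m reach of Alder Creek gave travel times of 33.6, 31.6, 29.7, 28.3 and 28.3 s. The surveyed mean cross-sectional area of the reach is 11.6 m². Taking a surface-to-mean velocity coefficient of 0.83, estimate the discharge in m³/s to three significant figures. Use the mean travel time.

10.5 m³/s

t̄ = (33.6 + 31.6 + 29.7 + 28.3 + 28.3) / 5 = 30.3 s
v_surface = L / t̄ = 33.1 / 30.3 = 1.092 m/s
v_mean = 0.83 × 1.092 = 0.9067 m/s
Q = A × v_mean = 11.6 × 0.9067 = 10.52 m³/s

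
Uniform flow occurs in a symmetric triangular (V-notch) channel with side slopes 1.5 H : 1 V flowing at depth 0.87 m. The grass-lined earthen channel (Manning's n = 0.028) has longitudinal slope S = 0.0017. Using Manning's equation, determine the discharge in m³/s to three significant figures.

0.849 m³/s

A = z·y² = 1.5×0.87² = 1.135 m²
P = 2y√(1+z²) = 2×0.87×√(1+1.5²) = 3.137 m
R = A/P = 1.135/3.137 = 0.3619 m
Q = (1/n)·A·R^(2/3)·S^(1/2) = (1/0.028) × 1.135 × 0.3619^(2/3) × 0.0017^(1/2) = 0.8491 m³/s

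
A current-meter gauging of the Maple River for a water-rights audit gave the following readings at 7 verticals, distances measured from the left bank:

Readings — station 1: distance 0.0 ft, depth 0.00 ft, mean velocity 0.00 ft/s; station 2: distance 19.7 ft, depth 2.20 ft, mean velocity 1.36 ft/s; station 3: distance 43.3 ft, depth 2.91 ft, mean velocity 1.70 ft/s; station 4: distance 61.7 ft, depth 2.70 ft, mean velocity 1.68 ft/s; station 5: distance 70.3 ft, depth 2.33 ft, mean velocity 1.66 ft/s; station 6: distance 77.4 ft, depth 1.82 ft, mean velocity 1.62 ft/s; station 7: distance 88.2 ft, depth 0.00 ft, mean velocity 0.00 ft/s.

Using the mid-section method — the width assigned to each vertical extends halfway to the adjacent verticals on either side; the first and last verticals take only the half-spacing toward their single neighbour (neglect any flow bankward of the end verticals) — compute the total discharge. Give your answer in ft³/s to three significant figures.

w_2 = (43.3 − 0.0)/2 = 21.65 ft; q_2 = 1.36 × 2.20 × 21.65 = 64.78 ft³/s
w_3 = (61.7 − 19.7)/2 = 21 ft; q_3 = 1.70 × 2.91 × 21 = 103.9 ft³/s
w_4 = (70.3 − 43.3)/2 = 13.5 ft; q_4 = 1.68 × 2.70 × 13.5 = 61.24 ft³/s
w_5 = (77.4 − 61.7)/2 = 7.85 ft; q_5 = 1.66 × 2.33 × 7.85 = 30.36 ft³/s
w_6 = (88.2 − 70.3)/2 = 8.95 ft; q_6 = 1.62 × 1.82 × 8.95 = 26.39 ft³/s
Stations 1, 7 contribute zero (depth or velocity is 0).
Q = Σ qᵢ = 286.7 ft³/s

287 ft³/s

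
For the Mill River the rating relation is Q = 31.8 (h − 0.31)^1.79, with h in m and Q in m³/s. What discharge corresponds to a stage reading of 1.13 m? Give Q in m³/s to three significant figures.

Q = 31.8 × (1.13 − 0.31)^1.79 = 31.8 × 0.82^1.79 = 22.29 m³/s

22.3 m³/s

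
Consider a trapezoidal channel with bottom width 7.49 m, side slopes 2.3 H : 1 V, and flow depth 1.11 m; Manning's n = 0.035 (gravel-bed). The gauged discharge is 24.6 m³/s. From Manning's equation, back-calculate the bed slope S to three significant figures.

A = (b + z·y)·y = (7.49 + 2.3×1.11)×1.11 = 11.15 m²
P = b + 2y√(1+z²) = 7.49 + 2×1.11×√(1+2.3²) = 13.06 m
R = A/P = 11.15/13.06 = 0.8537 m
S = (Q·n / (1·A·R^(2/3)))² = (24.6×0.035 / (1×11.15×0.8999))² = 0.007366

0.00737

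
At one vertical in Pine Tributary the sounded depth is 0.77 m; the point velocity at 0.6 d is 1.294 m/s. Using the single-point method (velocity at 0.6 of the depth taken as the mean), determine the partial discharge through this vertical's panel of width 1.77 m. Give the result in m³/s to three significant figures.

v̄ = v₀.₆ = 1.294 m/s
q = v̄ × d × w = 1.294 × 0.77 × 1.77 = 1.764 m³/s

1.76 m³/s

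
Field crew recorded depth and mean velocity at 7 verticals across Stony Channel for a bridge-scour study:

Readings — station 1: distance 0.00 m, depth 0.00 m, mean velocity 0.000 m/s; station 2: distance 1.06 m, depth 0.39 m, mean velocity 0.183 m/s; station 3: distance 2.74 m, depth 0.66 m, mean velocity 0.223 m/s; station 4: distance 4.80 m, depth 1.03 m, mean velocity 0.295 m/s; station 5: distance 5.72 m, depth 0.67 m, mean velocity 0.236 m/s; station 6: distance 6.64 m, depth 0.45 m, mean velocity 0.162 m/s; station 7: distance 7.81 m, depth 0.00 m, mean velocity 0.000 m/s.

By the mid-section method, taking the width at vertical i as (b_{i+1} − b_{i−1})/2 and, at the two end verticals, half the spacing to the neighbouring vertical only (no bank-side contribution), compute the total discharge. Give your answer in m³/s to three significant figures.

1.05 m³/s

w_2 = (2.74 − 0.00)/2 = 1.37 m; q_2 = 0.183 × 0.39 × 1.37 = 0.09778 m³/s
w_3 = (4.80 − 1.06)/2 = 1.87 m; q_3 = 0.223 × 0.66 × 1.87 = 0.2752 m³/s
w_4 = (5.72 − 2.74)/2 = 1.49 m; q_4 = 0.295 × 1.03 × 1.49 = 0.4527 m³/s
w_5 = (6.64 − 4.80)/2 = 0.92 m; q_5 = 0.236 × 0.67 × 0.92 = 0.1455 m³/s
w_6 = (7.81 − 5.72)/2 = 1.045 m; q_6 = 0.162 × 0.45 × 1.045 = 0.07618 m³/s
Stations 1, 7 contribute zero (depth or velocity is 0).
Q = Σ qᵢ = 1.047 m³/s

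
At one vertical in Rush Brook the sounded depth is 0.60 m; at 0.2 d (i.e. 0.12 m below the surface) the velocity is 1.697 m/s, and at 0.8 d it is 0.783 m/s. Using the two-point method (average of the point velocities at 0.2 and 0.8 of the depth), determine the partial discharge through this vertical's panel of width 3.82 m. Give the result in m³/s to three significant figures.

v̄ = (1.697 + 0.783) / 2 = 1.240 m/s
q = v̄ × d × w = 1.240 × 0.60 × 3.82 = 2.842 m³/s

2.84 m³/s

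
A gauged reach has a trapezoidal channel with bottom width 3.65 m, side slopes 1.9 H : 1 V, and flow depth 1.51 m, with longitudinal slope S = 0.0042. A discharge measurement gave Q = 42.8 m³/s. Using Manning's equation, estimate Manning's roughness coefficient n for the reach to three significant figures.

A = (b + z·y)·y = (3.65 + 1.9×1.51)×1.51 = 9.844 m²
P = b + 2y√(1+z²) = 3.65 + 2×1.51×√(1+1.9²) = 10.13 m
R = A/P = 9.844/10.13 = 0.9713 m
n = (1/Q)·A·R^(2/3)·S^(1/2) = (1/42.8) × 9.844 × 0.9808 × 0.06481 = 0.01462

0.0146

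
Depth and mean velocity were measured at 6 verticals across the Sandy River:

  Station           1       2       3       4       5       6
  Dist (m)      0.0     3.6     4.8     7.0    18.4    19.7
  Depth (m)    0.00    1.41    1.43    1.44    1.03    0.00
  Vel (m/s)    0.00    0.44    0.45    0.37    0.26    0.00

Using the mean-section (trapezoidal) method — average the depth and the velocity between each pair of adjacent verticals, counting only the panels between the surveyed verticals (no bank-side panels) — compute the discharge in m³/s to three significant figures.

7.13 m³/s

Panel 1-2: Δb = 3.6 m, d̄ = (0.00+1.41)/2 = 0.705, v̄ = (0.00+0.44)/2 = 0.22 → q = 3.6×0.705×0.22 = 0.5584 m³/s
Panel 2-3: Δb = 1.2 m, d̄ = (1.41+1.43)/2 = 1.42, v̄ = (0.44+0.45)/2 = 0.445 → q = 1.2×1.42×0.445 = 0.7583 m³/s
Panel 3-4: Δb = 2.2 m, d̄ = (1.43+1.44)/2 = 1.435, v̄ = (0.45+0.37)/2 = 0.41 → q = 2.2×1.435×0.41 = 1.294 m³/s
Panel 4-5: Δb = 11.4 m, d̄ = (1.44+1.03)/2 = 1.235, v̄ = (0.37+0.26)/2 = 0.315 → q = 11.4×1.235×0.315 = 4.435 m³/s
Panel 5-6: Δb = 1.3 m, d̄ = (1.03+0.00)/2 = 0.515, v̄ = (0.26+0.00)/2 = 0.13 → q = 1.3×0.515×0.13 = 0.08704 m³/s
Q = Σ q = 7.133 m³/s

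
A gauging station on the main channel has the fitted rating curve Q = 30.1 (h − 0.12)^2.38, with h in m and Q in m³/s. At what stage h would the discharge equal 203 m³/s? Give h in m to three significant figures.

2.35 m

h − h₀ = (Q/C)^(1/b) = (203/30.1)^(1/2.38) = 2.230 m
h = 0.12 + 2.230 = 2.350 m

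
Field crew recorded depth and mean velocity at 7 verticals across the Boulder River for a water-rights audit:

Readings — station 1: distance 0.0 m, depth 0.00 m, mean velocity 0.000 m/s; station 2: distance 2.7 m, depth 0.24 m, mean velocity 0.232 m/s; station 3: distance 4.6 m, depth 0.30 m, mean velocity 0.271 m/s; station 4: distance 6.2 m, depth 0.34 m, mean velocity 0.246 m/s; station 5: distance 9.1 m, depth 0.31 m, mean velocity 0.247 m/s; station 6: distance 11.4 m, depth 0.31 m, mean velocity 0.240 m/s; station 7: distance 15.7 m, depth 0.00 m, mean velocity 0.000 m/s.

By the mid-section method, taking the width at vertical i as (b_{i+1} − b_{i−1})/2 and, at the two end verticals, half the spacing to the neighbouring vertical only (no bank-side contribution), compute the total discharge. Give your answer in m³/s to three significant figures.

0.903 m³/s

w_2 = (4.6 − 0.0)/2 = 2.3 m; q_2 = 0.232 × 0.24 × 2.3 = 0.1281 m³/s
w_3 = (6.2 − 2.7)/2 = 1.75 m; q_3 = 0.271 × 0.30 × 1.75 = 0.1423 m³/s
w_4 = (9.1 − 4.6)/2 = 2.25 m; q_4 = 0.246 × 0.34 × 2.25 = 0.1882 m³/s
w_5 = (11.4 − 6.2)/2 = 2.6 m; q_5 = 0.247 × 0.31 × 2.6 = 0.1991 m³/s
w_6 = (15.7 − 9.1)/2 = 3.3 m; q_6 = 0.240 × 0.31 × 3.3 = 0.2455 m³/s
Stations 1, 7 contribute zero (depth or velocity is 0).
Q = Σ qᵢ = 0.9031 m³/s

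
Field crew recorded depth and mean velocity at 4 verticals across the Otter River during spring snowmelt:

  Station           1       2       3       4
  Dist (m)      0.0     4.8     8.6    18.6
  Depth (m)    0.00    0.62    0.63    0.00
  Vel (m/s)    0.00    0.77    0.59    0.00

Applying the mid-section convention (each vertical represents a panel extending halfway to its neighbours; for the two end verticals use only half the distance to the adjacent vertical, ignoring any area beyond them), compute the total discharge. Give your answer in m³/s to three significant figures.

w_2 = (8.6 − 0.0)/2 = 4.3 m; q_2 = 0.77 × 0.62 × 4.3 = 2.053 m³/s
w_3 = (18.6 − 4.8)/2 = 6.9 m; q_3 = 0.59 × 0.63 × 6.9 = 2.565 m³/s
Stations 1, 4 contribute zero (depth or velocity is 0).
Q = Σ qᵢ = 4.618 m³/s

4.62 m³/s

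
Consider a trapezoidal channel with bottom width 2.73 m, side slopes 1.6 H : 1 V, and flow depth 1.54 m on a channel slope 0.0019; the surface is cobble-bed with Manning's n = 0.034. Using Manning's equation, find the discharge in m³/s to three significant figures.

9.82 m³/s

A = (b + z·y)·y = (2.73 + 1.6×1.54)×1.54 = 7.999 m²
P = b + 2y√(1+z²) = 2.73 + 2×1.54×√(1+1.6²) = 8.541 m
R = A/P = 7.999/8.541 = 0.9365 m
Q = (1/n)·A·R^(2/3)·S^(1/2) = (1/0.034) × 7.999 × 0.9365^(2/3) × 0.0019^(1/2) = 9.816 m³/s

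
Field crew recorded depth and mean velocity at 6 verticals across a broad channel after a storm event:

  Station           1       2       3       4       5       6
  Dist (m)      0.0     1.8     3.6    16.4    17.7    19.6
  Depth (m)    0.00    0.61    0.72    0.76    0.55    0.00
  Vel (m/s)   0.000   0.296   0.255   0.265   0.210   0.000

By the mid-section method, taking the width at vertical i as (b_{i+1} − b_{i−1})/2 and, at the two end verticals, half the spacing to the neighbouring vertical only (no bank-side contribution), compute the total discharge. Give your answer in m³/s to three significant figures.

w_2 = (3.6 − 0.0)/2 = 1.8 m; q_2 = 0.296 × 0.61 × 1.8 = 0.3250 m³/s
w_3 = (16.4 − 1.8)/2 = 7.3 m; q_3 = 0.255 × 0.72 × 7.3 = 1.340 m³/s
w_4 = (17.7 − 3.6)/2 = 7.05 m; q_4 = 0.265 × 0.76 × 7.05 = 1.420 m³/s
w_5 = (19.6 − 16.4)/2 = 1.6 m; q_5 = 0.210 × 0.55 × 1.6 = 0.1848 m³/s
Stations 1, 6 contribute zero (depth or velocity is 0).
Q = Σ qᵢ = 3.270 m³/s

3.27 m³/s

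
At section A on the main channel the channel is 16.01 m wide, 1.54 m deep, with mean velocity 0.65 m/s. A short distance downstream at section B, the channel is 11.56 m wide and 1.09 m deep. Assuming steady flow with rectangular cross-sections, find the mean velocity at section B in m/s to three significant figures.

Q = A₁V₁ = (16.01×1.54) × 0.65 = 16.03 m³/s
A₂ = 11.56 × 1.09 = 12.60 m²
V₂ = Q/A₂ = 16.03/12.60 = 1.272 m/s

1.27 m/s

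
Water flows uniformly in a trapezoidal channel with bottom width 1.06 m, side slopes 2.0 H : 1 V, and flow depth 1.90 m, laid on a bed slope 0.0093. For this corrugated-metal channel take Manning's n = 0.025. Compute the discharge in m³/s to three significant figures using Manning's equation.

34.8 m³/s

A = (b + z·y)·y = (1.06 + 2.0×1.90)×1.90 = 9.234 m²
P = b + 2y√(1+z²) = 1.06 + 2×1.90×√(1+2.0²) = 9.557 m
R = A/P = 9.234/9.557 = 0.9662 m
Q = (1/n)·A·R^(2/3)·S^(1/2) = (1/0.025) × 9.234 × 0.9662^(2/3) × 0.0093^(1/2) = 34.81 m³/s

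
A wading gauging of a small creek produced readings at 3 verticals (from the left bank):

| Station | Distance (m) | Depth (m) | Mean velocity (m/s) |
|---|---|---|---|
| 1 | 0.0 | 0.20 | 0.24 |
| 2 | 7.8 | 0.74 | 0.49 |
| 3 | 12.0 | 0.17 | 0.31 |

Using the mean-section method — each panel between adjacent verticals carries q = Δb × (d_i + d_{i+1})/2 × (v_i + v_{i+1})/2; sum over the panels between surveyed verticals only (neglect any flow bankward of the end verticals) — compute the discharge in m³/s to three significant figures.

2.10 m³/s

Panel 1-2: Δb = 7.8 m, d̄ = (0.20+0.74)/2 = 0.47, v̄ = (0.24+0.49)/2 = 0.365 → q = 7.8×0.47×0.365 = 1.338 m³/s
Panel 2-3: Δb = 4.2 m, d̄ = (0.74+0.17)/2 = 0.455, v̄ = (0.49+0.31)/2 = 0.4 → q = 4.2×0.455×0.4 = 0.7644 m³/s
Q = Σ q = 2.102 m³/s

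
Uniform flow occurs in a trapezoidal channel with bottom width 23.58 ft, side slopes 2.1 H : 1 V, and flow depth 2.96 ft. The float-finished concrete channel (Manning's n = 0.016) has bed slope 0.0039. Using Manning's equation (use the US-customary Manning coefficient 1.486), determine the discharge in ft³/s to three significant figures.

907 ft³/s

A = (b + z·y)·y = (23.58 + 2.1×2.96)×2.96 = 88.20 ft²
P = b + 2y√(1+z²) = 23.58 + 2×2.96×√(1+2.1²) = 37.35 ft
R = A/P = 88.20/37.35 = 2.361 ft
Q = (1.486/n)·A·R^(2/3)·S^(1/2) = (1.486/0.016) × 88.20 × 2.361^(2/3) × 0.0039^(1/2) = 907.1 ft³/s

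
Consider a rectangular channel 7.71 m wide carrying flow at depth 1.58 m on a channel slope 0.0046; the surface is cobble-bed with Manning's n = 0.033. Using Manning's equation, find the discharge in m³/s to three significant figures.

27.0 m³/s

A = b·y = 7.71 × 1.58 = 12.18 m²
P = b + 2y = 7.71 + 2×1.58 = 10.87 m
R = A/P = 12.18/10.87 = 1.121 m
Q = (1/n)·A·R^(2/3)·S^(1/2) = (1/0.033) × 12.18 × 1.121^(2/3) × 0.0046^(1/2) = 27.01 m³/s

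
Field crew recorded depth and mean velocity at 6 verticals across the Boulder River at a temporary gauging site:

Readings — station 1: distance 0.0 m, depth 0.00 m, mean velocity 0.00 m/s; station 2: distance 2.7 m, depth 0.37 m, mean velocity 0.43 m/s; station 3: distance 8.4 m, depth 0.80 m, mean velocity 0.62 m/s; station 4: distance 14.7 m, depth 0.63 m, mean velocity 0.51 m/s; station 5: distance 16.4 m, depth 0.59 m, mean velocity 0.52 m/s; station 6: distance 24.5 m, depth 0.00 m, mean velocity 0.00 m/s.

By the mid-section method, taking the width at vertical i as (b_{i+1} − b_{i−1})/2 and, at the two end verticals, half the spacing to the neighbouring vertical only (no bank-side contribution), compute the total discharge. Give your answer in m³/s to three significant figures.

6.43 m³/s

w_2 = (8.4 − 0.0)/2 = 4.2 m; q_2 = 0.43 × 0.37 × 4.2 = 0.6682 m³/s
w_3 = (14.7 − 2.7)/2 = 6 m; q_3 = 0.62 × 0.80 × 6 = 2.976 m³/s
w_4 = (16.4 − 8.4)/2 = 4 m; q_4 = 0.51 × 0.63 × 4 = 1.285 m³/s
w_5 = (24.5 − 14.7)/2 = 4.9 m; q_5 = 0.52 × 0.59 × 4.9 = 1.503 m³/s
Stations 1, 6 contribute zero (depth or velocity is 0).
Q = Σ qᵢ = 6.433 m³/s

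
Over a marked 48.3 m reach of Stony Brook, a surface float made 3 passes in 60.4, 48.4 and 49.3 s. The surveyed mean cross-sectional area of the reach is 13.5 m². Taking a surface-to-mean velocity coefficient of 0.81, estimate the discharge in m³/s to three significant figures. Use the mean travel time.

t̄ = (60.4 + 48.4 + 49.3) / 3 = 52.7 s
v_surface = L / t̄ = 48.3 / 52.7 = 0.9165 m/s
v_mean = 0.81 × 0.9165 = 0.7424 m/s
Q = A × v_mean = 13.5 × 0.7424 = 10.02 m³/s

10.0 m³/s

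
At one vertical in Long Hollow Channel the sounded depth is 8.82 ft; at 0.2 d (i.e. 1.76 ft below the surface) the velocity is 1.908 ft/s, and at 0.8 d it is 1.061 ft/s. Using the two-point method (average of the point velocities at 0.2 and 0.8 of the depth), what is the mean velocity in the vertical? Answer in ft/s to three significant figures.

v̄ = (1.908 + 1.061) / 2 = 1.485 ft/s

1.48 ft/s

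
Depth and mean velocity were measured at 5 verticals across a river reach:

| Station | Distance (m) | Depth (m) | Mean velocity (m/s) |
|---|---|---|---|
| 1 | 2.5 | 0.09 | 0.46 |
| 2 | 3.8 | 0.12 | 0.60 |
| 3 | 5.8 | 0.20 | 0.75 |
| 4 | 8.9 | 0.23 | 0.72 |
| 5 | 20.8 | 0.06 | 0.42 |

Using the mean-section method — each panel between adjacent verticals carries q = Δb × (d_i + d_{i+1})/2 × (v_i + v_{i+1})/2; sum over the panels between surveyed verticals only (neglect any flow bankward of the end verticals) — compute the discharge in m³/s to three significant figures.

Panel 1-2: Δb = 1.3 m, d̄ = (0.09+0.12)/2 = 0.105, v̄ = (0.46+0.60)/2 = 0.53 → q = 1.3×0.105×0.53 = 0.07235 m³/s
Panel 2-3: Δb = 2 m, d̄ = (0.12+0.20)/2 = 0.16, v̄ = (0.60+0.75)/2 = 0.675 → q = 2×0.16×0.675 = 0.2160 m³/s
Panel 3-4: Δb = 3.1 m, d̄ = (0.20+0.23)/2 = 0.215, v̄ = (0.75+0.72)/2 = 0.735 → q = 3.1×0.215×0.735 = 0.4899 m³/s
Panel 4-5: Δb = 11.9 m, d̄ = (0.23+0.06)/2 = 0.145, v̄ = (0.72+0.42)/2 = 0.57 → q = 11.9×0.145×0.57 = 0.9835 m³/s
Q = Σ q = 1.762 m³/s

1.76 m³/s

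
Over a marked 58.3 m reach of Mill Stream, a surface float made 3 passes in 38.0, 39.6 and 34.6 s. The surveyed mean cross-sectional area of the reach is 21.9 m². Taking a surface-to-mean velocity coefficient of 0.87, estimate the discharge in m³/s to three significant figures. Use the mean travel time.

29.7 m³/s

t̄ = (38.0 + 39.6 + 34.6) / 3 = 37.4 s
v_surface = L / t̄ = 58.3 / 37.4 = 1.559 m/s
v_mean = 0.87 × 1.559 = 1.356 m/s
Q = A × v_mean = 21.9 × 1.356 = 29.70 m³/s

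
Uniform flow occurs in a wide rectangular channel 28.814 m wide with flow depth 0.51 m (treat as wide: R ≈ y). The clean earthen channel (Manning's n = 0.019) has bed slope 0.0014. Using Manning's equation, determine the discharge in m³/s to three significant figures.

18.5 m³/s

A = b·y = 28.814 × 0.51 = 14.70 m²
Wide channel: R ≈ y = 0.51 m
Q = (1/n)·A·R^(2/3)·S^(1/2) = (1/0.019) × 14.70 × 0.5100^(2/3) × 0.0014^(1/2) = 18.47 m³/s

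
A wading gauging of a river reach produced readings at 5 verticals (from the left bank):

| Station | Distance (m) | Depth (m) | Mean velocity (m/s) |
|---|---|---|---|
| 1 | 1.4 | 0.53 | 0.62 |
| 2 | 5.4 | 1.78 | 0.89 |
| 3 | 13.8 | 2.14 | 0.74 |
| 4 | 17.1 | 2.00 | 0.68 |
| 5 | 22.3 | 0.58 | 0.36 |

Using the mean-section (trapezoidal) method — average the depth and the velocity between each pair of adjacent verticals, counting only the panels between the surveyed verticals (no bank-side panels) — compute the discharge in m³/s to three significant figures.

25.2 m³/s

Panel 1-2: Δb = 4 m, d̄ = (0.53+1.78)/2 = 1.155, v̄ = (0.62+0.89)/2 = 0.755 → q = 4×1.155×0.755 = 3.488 m³/s
Panel 2-3: Δb = 8.4 m, d̄ = (1.78+2.14)/2 = 1.96, v̄ = (0.89+0.74)/2 = 0.815 → q = 8.4×1.96×0.815 = 13.42 m³/s
Panel 3-4: Δb = 3.3 m, d̄ = (2.14+2.00)/2 = 2.07, v̄ = (0.74+0.68)/2 = 0.71 → q = 3.3×2.07×0.71 = 4.850 m³/s
Panel 4-5: Δb = 5.2 m, d̄ = (2.00+0.58)/2 = 1.29, v̄ = (0.68+0.36)/2 = 0.52 → q = 5.2×1.29×0.52 = 3.488 m³/s
Q = Σ q = 25.24 m³/s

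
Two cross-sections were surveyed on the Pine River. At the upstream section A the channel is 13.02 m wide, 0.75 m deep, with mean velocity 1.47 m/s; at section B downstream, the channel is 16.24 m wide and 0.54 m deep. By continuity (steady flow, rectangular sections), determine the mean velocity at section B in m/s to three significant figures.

Q = A₁V₁ = (13.02×0.75) × 1.47 = 14.35 m³/s
A₂ = 16.24 × 0.54 = 8.770 m²
V₂ = Q/A₂ = 14.35/8.770 = 1.637 m/s

1.64 m/s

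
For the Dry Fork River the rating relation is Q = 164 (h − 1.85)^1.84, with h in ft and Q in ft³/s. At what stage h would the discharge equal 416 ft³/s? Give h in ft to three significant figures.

3.51 ft

h − h₀ = (Q/C)^(1/b) = (416/164)^(1/1.84) = 1.658 ft
h = 1.85 + 1.658 = 3.508 ft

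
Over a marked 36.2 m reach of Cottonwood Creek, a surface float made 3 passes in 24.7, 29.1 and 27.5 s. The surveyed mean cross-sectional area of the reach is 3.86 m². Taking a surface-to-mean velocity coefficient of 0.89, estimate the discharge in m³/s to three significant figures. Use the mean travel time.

4.59 m³/s

t̄ = (24.7 + 29.1 + 27.5) / 3 = 27.1 s
v_surface = L / t̄ = 36.2 / 27.1 = 1.336 m/s
v_mean = 0.89 × 1.336 = 1.189 m/s
Q = A × v_mean = 3.86 × 1.189 = 4.589 m³/s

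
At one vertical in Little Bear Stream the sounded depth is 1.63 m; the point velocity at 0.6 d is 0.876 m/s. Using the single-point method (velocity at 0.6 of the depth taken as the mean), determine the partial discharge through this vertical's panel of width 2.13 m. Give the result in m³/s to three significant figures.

3.04 m³/s

v̄ = v₀.₆ = 0.876 m/s
q = v̄ × d × w = 0.8760 × 1.63 × 2.13 = 3.041 m³/s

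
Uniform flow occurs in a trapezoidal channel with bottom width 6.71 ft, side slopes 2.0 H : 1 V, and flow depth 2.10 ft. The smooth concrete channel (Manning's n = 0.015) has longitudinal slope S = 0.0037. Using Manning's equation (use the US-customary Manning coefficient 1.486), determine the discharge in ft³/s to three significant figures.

A = (b + z·y)·y = (6.71 + 2.0×2.10)×2.10 = 22.91 ft²
P = b + 2y√(1+z²) = 6.71 + 2×2.10×√(1+2.0²) = 16.10 ft
R = A/P = 22.91/16.10 = 1.423 ft
Q = (1.486/n)·A·R^(2/3)·S^(1/2) = (1.486/0.015) × 22.91 × 1.423^(2/3) × 0.0037^(1/2) = 174.7 ft³/s

175 ft³/s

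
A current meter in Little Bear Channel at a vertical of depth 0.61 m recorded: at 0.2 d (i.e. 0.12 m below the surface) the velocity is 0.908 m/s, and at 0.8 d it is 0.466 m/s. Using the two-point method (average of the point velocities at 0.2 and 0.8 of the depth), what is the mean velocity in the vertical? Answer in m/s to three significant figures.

0.687 m/s

v̄ = (0.908 + 0.466) / 2 = 0.6870 m/s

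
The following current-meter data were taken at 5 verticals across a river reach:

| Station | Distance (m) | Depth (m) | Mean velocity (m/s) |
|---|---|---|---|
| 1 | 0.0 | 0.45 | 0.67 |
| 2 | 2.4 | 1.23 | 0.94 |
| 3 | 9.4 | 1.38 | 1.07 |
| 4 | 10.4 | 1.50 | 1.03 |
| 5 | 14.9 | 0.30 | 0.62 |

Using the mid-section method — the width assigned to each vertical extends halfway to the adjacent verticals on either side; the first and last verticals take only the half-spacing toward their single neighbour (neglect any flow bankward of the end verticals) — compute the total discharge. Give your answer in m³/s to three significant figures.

w_1 = (2.4 − 0.0)/2 = 1.2 m; q_1 = 0.67 × 0.45 × 1.2 = 0.3618 m³/s
w_2 = (9.4 − 0.0)/2 = 4.7 m; q_2 = 0.94 × 1.23 × 4.7 = 5.434 m³/s
w_3 = (10.4 − 2.4)/2 = 4 m; q_3 = 1.07 × 1.38 × 4 = 5.906 m³/s
w_4 = (14.9 − 9.4)/2 = 2.75 m; q_4 = 1.03 × 1.50 × 2.75 = 4.249 m³/s
w_5 = (14.9 − 10.4)/2 = 2.25 m; q_5 = 0.62 × 0.30 × 2.25 = 0.4185 m³/s
Q = Σ qᵢ = 16.37 m³/s

16.4 m³/s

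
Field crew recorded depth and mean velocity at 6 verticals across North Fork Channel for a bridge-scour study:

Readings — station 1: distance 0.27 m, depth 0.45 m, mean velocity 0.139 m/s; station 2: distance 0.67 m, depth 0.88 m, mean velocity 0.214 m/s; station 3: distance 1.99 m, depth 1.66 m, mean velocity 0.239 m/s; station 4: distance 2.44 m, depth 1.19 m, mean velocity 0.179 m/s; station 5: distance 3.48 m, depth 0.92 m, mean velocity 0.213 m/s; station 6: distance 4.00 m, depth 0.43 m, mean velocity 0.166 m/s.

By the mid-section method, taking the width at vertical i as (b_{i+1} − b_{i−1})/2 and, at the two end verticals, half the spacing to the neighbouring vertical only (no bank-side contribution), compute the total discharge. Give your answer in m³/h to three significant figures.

3080 m³/h

w_1 = (0.67 − 0.27)/2 = 0.2 m; q_1 = 0.139 × 0.45 × 0.2 = 0.01251 m³/s
w_2 = (1.99 − 0.27)/2 = 0.86 m; q_2 = 0.214 × 0.88 × 0.86 = 0.1620 m³/s
w_3 = (2.44 − 0.67)/2 = 0.885 m; q_3 = 0.239 × 1.66 × 0.885 = 0.3511 m³/s
w_4 = (3.48 − 1.99)/2 = 0.745 m; q_4 = 0.179 × 1.19 × 0.745 = 0.1587 m³/s
w_5 = (4.00 − 2.44)/2 = 0.78 m; q_5 = 0.213 × 0.92 × 0.78 = 0.1528 m³/s
w_6 = (4.00 − 3.48)/2 = 0.26 m; q_6 = 0.166 × 0.43 × 0.26 = 0.01856 m³/s
Q = Σ qᵢ = 0.8557 m³/s
= 0.8557 × 3600 = 3080 m³/h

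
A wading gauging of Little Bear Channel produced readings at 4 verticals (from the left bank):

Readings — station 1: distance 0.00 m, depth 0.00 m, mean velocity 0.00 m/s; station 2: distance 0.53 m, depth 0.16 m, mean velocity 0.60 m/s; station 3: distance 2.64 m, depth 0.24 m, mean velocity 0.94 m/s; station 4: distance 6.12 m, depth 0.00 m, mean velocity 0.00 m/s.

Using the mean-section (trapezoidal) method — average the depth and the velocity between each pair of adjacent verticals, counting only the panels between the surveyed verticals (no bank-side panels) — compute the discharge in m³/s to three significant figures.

0.534 m³/s

Panel 1-2: Δb = 0.53 m, d̄ = (0.00+0.16)/2 = 0.08, v̄ = (0.00+0.60)/2 = 0.3 → q = 0.53×0.08×0.3 = 0.01272 m³/s
Panel 2-3: Δb = 2.11 m, d̄ = (0.16+0.24)/2 = 0.2, v̄ = (0.60+0.94)/2 = 0.77 → q = 2.11×0.2×0.77 = 0.3249 m³/s
Panel 3-4: Δb = 3.48 m, d̄ = (0.24+0.00)/2 = 0.12, v̄ = (0.94+0.00)/2 = 0.47 → q = 3.48×0.12×0.47 = 0.1963 m³/s
Q = Σ q = 0.5339 m³/s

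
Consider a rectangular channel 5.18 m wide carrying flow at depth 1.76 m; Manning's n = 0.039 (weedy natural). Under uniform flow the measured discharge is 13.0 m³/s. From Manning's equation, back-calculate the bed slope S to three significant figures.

0.00291

A = b·y = 5.18 × 1.76 = 9.117 m²
P = b + 2y = 5.18 + 2×1.76 = 8.700 m
R = A/P = 9.117/8.700 = 1.048 m
S = (Q·n / (1·A·R^(2/3)))² = (13.0×0.039 / (1×9.117×1.032))² = 0.002906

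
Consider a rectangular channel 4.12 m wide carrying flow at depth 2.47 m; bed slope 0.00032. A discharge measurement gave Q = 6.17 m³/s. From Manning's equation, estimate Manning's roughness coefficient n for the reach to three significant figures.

A = b·y = 4.12 × 2.47 = 10.18 m²
P = b + 2y = 4.12 + 2×2.47 = 9.060 m
R = A/P = 10.18/9.060 = 1.123 m
n = (1/Q)·A·R^(2/3)·S^(1/2) = (1/6.17) × 10.18 × 1.081 × 0.01789 = 0.03188

0.0319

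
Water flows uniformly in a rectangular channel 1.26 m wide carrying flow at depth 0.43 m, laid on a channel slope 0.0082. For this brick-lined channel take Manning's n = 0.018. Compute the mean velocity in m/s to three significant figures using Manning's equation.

2.03 m/s

A = b·y = 1.26 × 0.43 = 0.5418 m²
P = b + 2y = 1.26 + 2×0.43 = 2.120 m
R = A/P = 0.5418/2.120 = 0.2556 m
Q = (1/n)·A·R^(2/3)·S^(1/2) = (1/0.018) × 0.5418 × 0.2556^(2/3) × 0.0082^(1/2) = 1.098 m³/s
V = Q/A = 1.098/0.5418 = 2.026 m/s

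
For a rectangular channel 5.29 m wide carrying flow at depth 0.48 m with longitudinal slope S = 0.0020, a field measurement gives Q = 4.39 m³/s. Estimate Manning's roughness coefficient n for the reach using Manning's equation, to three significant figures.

0.0142

A = b·y = 5.29 × 0.48 = 2.539 m²
P = b + 2y = 5.29 + 2×0.48 = 6.250 m
R = A/P = 2.539/6.250 = 0.4063 m
n = (1/Q)·A·R^(2/3)·S^(1/2) = (1/4.39) × 2.539 × 0.5485 × 0.04472 = 0.01419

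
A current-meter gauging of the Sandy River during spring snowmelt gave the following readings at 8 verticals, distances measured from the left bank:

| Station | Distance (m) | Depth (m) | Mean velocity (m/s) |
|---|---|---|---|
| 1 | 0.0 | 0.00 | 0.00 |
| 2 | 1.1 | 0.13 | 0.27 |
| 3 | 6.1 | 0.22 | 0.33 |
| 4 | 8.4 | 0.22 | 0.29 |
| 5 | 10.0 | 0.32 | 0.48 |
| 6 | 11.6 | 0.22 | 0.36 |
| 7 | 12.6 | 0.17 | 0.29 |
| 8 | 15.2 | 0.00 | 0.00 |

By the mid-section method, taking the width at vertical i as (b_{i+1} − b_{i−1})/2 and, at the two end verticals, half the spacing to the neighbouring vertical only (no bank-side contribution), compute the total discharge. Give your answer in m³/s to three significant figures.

w_2 = (6.1 − 0.0)/2 = 3.05 m; q_2 = 0.27 × 0.13 × 3.05 = 0.1071 m³/s
w_3 = (8.4 − 1.1)/2 = 3.65 m; q_3 = 0.33 × 0.22 × 3.65 = 0.2650 m³/s
w_4 = (10.0 − 6.1)/2 = 1.95 m; q_4 = 0.29 × 0.22 × 1.95 = 0.1244 m³/s
w_5 = (11.6 − 8.4)/2 = 1.6 m; q_5 = 0.48 × 0.32 × 1.6 = 0.2458 m³/s
w_6 = (12.6 − 10.0)/2 = 1.3 m; q_6 = 0.36 × 0.22 × 1.3 = 0.1030 m³/s
w_7 = (15.2 − 11.6)/2 = 1.8 m; q_7 = 0.29 × 0.17 × 1.8 = 0.08874 m³/s
Stations 1, 8 contribute zero (depth or velocity is 0).
Q = Σ qᵢ = 0.9339 m³/s

0.934 m³/s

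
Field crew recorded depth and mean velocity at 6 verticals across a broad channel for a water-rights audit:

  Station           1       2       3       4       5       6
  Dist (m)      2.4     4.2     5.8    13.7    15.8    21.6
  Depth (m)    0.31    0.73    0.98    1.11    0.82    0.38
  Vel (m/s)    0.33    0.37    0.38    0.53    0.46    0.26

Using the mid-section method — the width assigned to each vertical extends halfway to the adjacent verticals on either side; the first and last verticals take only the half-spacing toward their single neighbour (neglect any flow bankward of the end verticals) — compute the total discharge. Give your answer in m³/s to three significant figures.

w_1 = (4.2 − 2.4)/2 = 0.9 m; q_1 = 0.33 × 0.31 × 0.9 = 0.09207 m³/s
w_2 = (5.8 − 2.4)/2 = 1.7 m; q_2 = 0.37 × 0.73 × 1.7 = 0.4592 m³/s
w_3 = (13.7 − 4.2)/2 = 4.75 m; q_3 = 0.38 × 0.98 × 4.75 = 1.769 m³/s
w_4 = (15.8 − 5.8)/2 = 5 m; q_4 = 0.53 × 1.11 × 5 = 2.942 m³/s
w_5 = (21.6 − 13.7)/2 = 3.95 m; q_5 = 0.46 × 0.82 × 3.95 = 1.490 m³/s
w_6 = (21.6 − 15.8)/2 = 2.9 m; q_6 = 0.26 × 0.38 × 2.9 = 0.2865 m³/s
Q = Σ qᵢ = 7.038 m³/s

7.04 m³/s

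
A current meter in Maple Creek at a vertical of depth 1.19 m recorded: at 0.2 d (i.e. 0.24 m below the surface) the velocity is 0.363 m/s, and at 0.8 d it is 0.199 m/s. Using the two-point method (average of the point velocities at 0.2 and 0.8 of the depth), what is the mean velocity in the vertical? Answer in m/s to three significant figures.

0.281 m/s

v̄ = (0.363 + 0.199) / 2 = 0.2810 m/s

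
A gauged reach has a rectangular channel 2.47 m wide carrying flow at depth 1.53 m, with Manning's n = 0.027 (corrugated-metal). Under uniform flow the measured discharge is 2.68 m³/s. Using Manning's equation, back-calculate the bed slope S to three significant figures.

0.000609

A = b·y = 2.47 × 1.53 = 3.779 m²
P = b + 2y = 2.47 + 2×1.53 = 5.530 m
R = A/P = 3.779/5.530 = 0.6834 m
S = (Q·n / (1·A·R^(2/3)))² = (2.68×0.027 / (1×3.779×0.7758))² = 0.0006091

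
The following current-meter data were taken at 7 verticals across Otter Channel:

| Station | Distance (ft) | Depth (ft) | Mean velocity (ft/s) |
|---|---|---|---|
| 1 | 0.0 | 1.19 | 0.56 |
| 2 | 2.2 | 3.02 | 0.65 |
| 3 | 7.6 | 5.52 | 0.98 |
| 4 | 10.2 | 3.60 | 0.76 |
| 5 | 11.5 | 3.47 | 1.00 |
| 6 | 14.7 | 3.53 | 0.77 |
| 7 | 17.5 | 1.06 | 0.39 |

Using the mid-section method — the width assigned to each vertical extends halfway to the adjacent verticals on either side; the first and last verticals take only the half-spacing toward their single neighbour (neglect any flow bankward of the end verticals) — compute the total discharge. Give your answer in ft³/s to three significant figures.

w_1 = (2.2 − 0.0)/2 = 1.1 ft; q_1 = 0.56 × 1.19 × 1.1 = 0.7330 ft³/s
w_2 = (7.6 − 0.0)/2 = 3.8 ft; q_2 = 0.65 × 3.02 × 3.8 = 7.459 ft³/s
w_3 = (10.2 − 2.2)/2 = 4 ft; q_3 = 0.98 × 5.52 × 4 = 21.64 ft³/s
w_4 = (11.5 − 7.6)/2 = 1.95 ft; q_4 = 0.76 × 3.60 × 1.95 = 5.335 ft³/s
w_5 = (14.7 − 10.2)/2 = 2.25 ft; q_5 = 1.00 × 3.47 × 2.25 = 7.808 ft³/s
w_6 = (17.5 − 11.5)/2 = 3 ft; q_6 = 0.77 × 3.53 × 3 = 8.154 ft³/s
w_7 = (17.5 − 14.7)/2 = 1.4 ft; q_7 = 0.39 × 1.06 × 1.4 = 0.5788 ft³/s
Q = Σ qᵢ = 51.71 ft³/s

51.7 ft³/s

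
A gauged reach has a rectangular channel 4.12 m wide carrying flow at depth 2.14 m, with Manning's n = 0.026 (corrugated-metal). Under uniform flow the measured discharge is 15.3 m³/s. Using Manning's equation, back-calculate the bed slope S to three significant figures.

A = b·y = 4.12 × 2.14 = 8.817 m²
P = b + 2y = 4.12 + 2×2.14 = 8.400 m
R = A/P = 8.817/8.400 = 1.050 m
S = (Q·n / (1·A·R^(2/3)))² = (15.3×0.026 / (1×8.817×1.033))² = 0.001908

0.00191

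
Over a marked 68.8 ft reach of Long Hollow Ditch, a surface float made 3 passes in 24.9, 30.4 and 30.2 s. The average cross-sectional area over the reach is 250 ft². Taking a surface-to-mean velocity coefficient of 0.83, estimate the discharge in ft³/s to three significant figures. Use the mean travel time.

t̄ = (24.9 + 30.4 + 30.2) / 3 = 28.5 s
v_surface = L / t̄ = 68.8 / 28.5 = 2.414 ft/s
v_mean = 0.83 × 2.414 = 2.004 ft/s
Q = A × v_mean = 250 × 2.004 = 500.9 ft³/s

501 ft³/s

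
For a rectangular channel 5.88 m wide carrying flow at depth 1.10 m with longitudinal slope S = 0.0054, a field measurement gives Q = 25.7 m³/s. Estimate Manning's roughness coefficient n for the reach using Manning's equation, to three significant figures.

0.0159

A = b·y = 5.88 × 1.10 = 6.468 m²
P = b + 2y = 5.88 + 2×1.10 = 8.080 m
R = A/P = 6.468/8.080 = 0.8005 m
n = (1/Q)·A·R^(2/3)·S^(1/2) = (1/25.7) × 6.468 × 0.8621 × 0.07348 = 0.01594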